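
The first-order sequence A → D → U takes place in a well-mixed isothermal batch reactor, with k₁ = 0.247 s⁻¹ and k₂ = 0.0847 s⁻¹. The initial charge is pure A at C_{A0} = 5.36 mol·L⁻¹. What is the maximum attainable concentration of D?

At the optimum, C_{D,max}/C_{A0} = (k₁/k₂)^[k₂/(k₂−k₁)].
= (0.247/0.0847)^(0.0847/(0.0847−0.247)) = (2.916)^(-0.5219) = 0.5720.
C_{D,max} = 0.5720×5.36 = 3.07 mol·L⁻¹.

3.07 mol·L⁻¹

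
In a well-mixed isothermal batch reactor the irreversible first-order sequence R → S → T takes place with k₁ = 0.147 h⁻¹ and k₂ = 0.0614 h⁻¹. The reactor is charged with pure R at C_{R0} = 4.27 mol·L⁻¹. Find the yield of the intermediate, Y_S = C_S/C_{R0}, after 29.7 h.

Solving the coupled first-order balances gives C_S(t) = [k₁/(k₂−k₁)]·C_{R0}·(e^(−k₁t) − e^(−k₂t)).
e^(−k₁t) = e^(−0.147×29.7) = e^(−4.366) = 0.01270; e^(−k₂t) = e^(−1.824) = 0.1614.
C_S = 0.147×4.27/(0.0614−0.147) × (0.01270−0.1614) = (-7.333)×(-0.1487) = 1.091 mol·L⁻¹.
Y_S = C_S/C_{R0} = 1.091/4.27 = 0.255.

0.255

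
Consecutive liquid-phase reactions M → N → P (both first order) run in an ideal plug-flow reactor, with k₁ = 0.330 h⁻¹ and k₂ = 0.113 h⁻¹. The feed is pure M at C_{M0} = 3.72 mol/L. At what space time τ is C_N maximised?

4.94 h

The intermediate peaks when r₁ = r₂, i.e. k₁e^(−k₁τ) = k₂e^(−k₂τ), giving τ_opt = ln(k₂/k₁)/(k₂−k₁).
= ln(0.113/0.330)/(0.113−0.330) = ln(0.3424)/-0.2170 = -1.072/-0.2170 = 4.94 h.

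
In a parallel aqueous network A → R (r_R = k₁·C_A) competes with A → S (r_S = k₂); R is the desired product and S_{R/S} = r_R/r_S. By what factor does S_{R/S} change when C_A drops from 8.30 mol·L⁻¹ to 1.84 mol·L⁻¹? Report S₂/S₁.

S_{R/S} = (k₁/k₂)·C_A, so S₂/S₁ = (C_{A,2}/C_{A,1}).
= 1.84/8.30 = 0.222.

0.222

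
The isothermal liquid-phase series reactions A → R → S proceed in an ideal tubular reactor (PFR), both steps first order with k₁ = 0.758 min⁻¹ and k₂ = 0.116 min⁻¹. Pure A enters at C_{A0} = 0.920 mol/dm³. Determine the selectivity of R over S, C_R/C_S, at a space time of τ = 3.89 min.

2.68

For first-order series with pure A initially, C_R(τ) = k₁C_{A0}/(k₂−k₁)·(e^(−k₁τ) − e^(−k₂τ)).
e^(−k₁τ) = e^(−0.758×3.89) = e^(−2.949) = 0.05241; e^(−k₂τ) = e^(−0.4512) = 0.6368.
C_R = 0.758×0.920/(0.116−0.758) × (0.05241−0.6368) = (-1.086)×(-0.5844) = 0.6348 mol/dm³.
C_A = C_{A0}e^(−k₁τ) = 0.04822 mol/dm³, so C_S = C_{A0}−C_A−C_R = 0.2370 mol/dm³; C_R/C_S = 2.68.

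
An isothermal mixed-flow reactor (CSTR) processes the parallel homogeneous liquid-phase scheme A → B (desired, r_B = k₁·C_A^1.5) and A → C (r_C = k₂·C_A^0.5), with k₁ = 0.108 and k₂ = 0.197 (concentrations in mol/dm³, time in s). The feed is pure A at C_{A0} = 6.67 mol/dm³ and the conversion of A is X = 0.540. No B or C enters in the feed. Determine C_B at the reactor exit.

Exit C_A = C_{A0}(1−X) = 6.67×0.460 = 3.068 mol/dm³.
A CSTR operates uniformly at the exit composition, giving r_B = 0.5804 and r_C = 0.3451 (each k·C_A^n at C_A = 3.068).
Fraction of consumed A going to B: r_B/(r_B+r_C) = 0.6272.
C_B = 0.6272·C_{A0}·X = 0.6272×6.67×0.540 = 2.26 mol/dm³.

2.26 mol/dm³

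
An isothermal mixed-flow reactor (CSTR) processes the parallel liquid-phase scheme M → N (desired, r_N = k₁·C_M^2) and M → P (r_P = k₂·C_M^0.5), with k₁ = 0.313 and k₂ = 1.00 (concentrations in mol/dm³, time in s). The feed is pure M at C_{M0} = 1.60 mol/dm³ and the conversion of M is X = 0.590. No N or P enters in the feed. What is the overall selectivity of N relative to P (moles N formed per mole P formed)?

Exit C_M = C_{M0}(1−X) = 1.60×0.410 = 0.6560 mol/dm³.
A CSTR operates uniformly at the exit composition, giving r_N = 0.1347 and r_P = 0.8099 (each k·C_M^n at C_M = 0.6560).
Overall selectivity = C_N/C_P = r_Nτ/(r_Pτ) = r_N/r_P = 0.166.

0.166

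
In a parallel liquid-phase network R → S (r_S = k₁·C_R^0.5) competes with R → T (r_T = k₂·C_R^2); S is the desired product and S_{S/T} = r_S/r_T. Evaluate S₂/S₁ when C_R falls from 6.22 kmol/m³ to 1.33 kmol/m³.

10.1

S_{S/T} = (k₁/k₂)·C_R^-1.5, so S₂/S₁ = (C_{R,2}/C_{R,1})^-1.5.
= (1.33/6.22)^(-1.5) = (0.2138)^(-1.5) = 10.1.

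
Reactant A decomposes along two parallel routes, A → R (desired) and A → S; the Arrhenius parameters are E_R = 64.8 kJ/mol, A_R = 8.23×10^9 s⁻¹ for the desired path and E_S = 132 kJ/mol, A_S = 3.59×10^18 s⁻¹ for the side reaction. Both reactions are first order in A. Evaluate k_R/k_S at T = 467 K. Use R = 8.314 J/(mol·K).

0.0753

With equal orders, S_{R/S} = k_R/k_S = (A_R/A_S)·exp[(E_S−E_R)/(RT)].
(E_S−E_R)/(RT) = (132−64.8)×10³/(8.314×467) = 67200/3883 = 17.31.
k_R/k_S = (8.23×10^9/3.59×10^18)·exp(17.31) = 2.292×10^-9 × 3.286×10^7 = 0.0753.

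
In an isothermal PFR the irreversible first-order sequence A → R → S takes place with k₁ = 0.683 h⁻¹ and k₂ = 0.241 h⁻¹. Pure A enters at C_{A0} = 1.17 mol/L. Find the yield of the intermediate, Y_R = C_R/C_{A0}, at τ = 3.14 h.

0.544

The intermediate concentration in a first-order A→B→C sequence is C_R = k₁C_{A0}(e^(−k₁τ) − e^(−k₂τ))/(k₂−k₁).
e^(−k₁τ) = e^(−0.683×3.14) = e^(−2.145) = 0.1171; e^(−k₂τ) = e^(−0.7567) = 0.4692.
C_R = 0.683×1.17/(0.241−0.683) × (0.1171−0.4692) = (-1.808)×(-0.3521) = 0.6365 mol/L.
Y_R = C_R/C_{A0} = 0.6365/1.17 = 0.544.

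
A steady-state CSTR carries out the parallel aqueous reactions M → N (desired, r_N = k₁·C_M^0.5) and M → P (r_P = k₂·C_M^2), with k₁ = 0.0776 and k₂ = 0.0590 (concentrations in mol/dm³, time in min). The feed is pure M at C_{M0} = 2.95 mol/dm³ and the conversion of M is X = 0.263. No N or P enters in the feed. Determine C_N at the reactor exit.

0.226 mol/dm³

Exit C_M = C_{M0}(1−X) = 2.95×0.737 = 2.174 mol/dm³.
Rates in a CSTR are evaluated at the outlet concentration: r_N = 0.0776×2.174^0.5 = 0.1144, r_P = 0.0590×2.174^2 = 0.2789.
Fraction of consumed M going to N: r_N/(r_N+r_P) = 0.2909.
C_N = 0.2909·C_{M0}·X = 0.2909×2.95×0.263 = 0.226 mol/dm³.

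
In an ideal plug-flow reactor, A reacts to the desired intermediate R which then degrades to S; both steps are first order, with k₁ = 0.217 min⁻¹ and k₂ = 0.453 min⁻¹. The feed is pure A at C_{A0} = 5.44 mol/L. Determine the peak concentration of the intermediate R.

At the optimum, C_{R,max}/C_{A0} = (k₁/k₂)^[k₂/(k₂−k₁)].
= (0.217/0.453)^(0.453/(0.453−0.217)) = (0.4790)^(1.919) = 0.2435.
C_{R,max} = 0.2435×5.44 = 1.32 mol/L.

1.32 mol/L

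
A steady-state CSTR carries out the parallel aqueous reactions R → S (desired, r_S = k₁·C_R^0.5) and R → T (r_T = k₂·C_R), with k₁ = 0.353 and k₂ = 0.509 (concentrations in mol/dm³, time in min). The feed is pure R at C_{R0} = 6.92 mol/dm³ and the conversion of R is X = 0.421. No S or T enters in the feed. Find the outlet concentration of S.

Exit C_R = C_{R0}(1−X) = 6.92×0.579 = 4.007 mol/dm³.
In a CSTR the entire volume is at exit conditions, so r_S = 0.353×4.007^0.5 = 0.7066 and r_T = 0.509×4.007 = 2.039.
Fraction of consumed R going to S: r_S/(r_S+r_T) = 0.2573.
C_S = 0.2573·C_{R0}·X = 0.2573×6.92×0.421 = 0.750 mol/dm³.

0.750 mol/dm³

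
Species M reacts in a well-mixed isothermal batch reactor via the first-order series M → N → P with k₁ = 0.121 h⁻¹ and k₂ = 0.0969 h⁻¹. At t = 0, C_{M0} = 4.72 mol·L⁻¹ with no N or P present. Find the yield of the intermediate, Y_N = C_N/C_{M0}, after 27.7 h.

0.167

The intermediate concentration in a first-order A→B→C sequence is C_N = k₁C_{M0}(e^(−k₁t) − e^(−k₂t))/(k₂−k₁).
e^(−k₁t) = e^(−0.121×27.7) = e^(−3.352) = 0.03502; e^(−k₂t) = e^(−2.684) = 0.06828.
C_N = 0.121×4.72/(0.0969−0.121) × (0.03502−0.06828) = (-23.70)×(-0.03326) = 0.7881 mol·L⁻¹.
Y_N = C_N/C_{M0} = 0.7881/4.72 = 0.167.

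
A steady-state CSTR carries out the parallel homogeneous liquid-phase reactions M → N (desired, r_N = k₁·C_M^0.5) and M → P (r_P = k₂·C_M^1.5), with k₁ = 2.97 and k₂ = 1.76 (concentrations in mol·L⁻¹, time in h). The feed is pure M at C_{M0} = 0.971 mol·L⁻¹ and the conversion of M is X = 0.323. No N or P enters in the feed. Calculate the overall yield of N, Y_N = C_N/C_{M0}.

0.232

Exit C_M = C_{M0}(1−X) = 0.971×0.677 = 0.6574 mol·L⁻¹.
Rates in a CSTR are evaluated at the outlet concentration: r_N = 2.97×0.6574^0.5 = 2.408, r_P = 1.76×0.6574^1.5 = 0.9380.
Fraction of consumed M going to N: r_N/(r_N+r_P) = 0.7197.
C_N = 0.7197·C_{M0}·X = 0.7197×0.971×0.323 = 0.226 mol·L⁻¹; Y_N = C_N/C_{M0} = 0.232.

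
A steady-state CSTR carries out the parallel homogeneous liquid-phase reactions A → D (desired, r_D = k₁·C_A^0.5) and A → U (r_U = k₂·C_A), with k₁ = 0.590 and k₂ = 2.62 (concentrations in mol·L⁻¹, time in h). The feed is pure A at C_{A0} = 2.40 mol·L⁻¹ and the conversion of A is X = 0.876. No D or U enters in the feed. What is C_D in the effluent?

0.614 mol·L⁻¹

Exit C_A = C_{A0}(1−X) = 2.40×0.124 = 0.2976 mol·L⁻¹.
In a CSTR the entire volume is at exit conditions, so r_D = 0.590×0.2976^0.5 = 0.3219 and r_U = 2.62×0.2976 = 0.7797.
Fraction of consumed A going to D: r_D/(r_D+r_U) = 0.2922.
C_D = 0.2922·C_{A0}·X = 0.2922×2.40×0.876 = 0.614 mol·L⁻¹.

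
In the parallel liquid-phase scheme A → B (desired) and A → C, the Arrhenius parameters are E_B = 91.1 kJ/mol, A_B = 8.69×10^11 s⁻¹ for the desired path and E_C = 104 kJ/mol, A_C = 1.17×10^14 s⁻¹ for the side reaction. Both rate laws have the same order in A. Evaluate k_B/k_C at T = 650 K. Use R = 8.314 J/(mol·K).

0.0808

Since both paths have the same order in A, the concentration cancels and S_{B/C} = k_B/k_C = (A_B/A_C)·exp[(E_C−E_B)/(RT)].
(E_C−E_B)/(RT) = (104−91.1)×10³/(8.314×650) = 12900/5404 = 2.387.
k_B/k_C = (8.69×10^11/1.17×10^14)·exp(2.387) = 0.007427 × 10.88 = 0.0808.
Since E_B < E_C, lowering the temperature improves selectivity toward B.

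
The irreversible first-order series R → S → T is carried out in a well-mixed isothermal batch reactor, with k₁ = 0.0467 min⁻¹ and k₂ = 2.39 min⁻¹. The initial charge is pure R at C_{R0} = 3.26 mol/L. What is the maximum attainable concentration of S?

For a first-order series the maximum intermediate yield is C_{S,max}/C_{R0} = (k₁/k₂)^[k₂/(k₂−k₁)].
= (0.0467/2.39)^(2.39/(2.39−0.0467)) = (0.01954)^(1.020) = 0.01807.
C_{S,max} = 0.01807×3.26 = 0.0589 mol/L.

0.0589 mol/L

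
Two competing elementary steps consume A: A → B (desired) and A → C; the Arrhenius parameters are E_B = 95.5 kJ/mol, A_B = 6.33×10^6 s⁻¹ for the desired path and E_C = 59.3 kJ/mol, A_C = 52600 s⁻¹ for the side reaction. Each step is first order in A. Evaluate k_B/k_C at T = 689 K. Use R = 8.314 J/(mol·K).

k_B/k_C = (A_B/A_C)·exp[−(E_B−E_C)/(RT)] = (A_B/A_C)·exp[(E_C−E_B)/(RT)].
(E_C−E_B)/(RT) = (59.3−95.5)×10³/(8.314×689) = -36200/5728 = -6.319.
k_B/k_C = (6.33×10^6/52600)·exp(-6.319) = 120.3 × 0.001801 = 0.217.
Since E_B > E_C, raising the temperature improves selectivity toward B.

0.217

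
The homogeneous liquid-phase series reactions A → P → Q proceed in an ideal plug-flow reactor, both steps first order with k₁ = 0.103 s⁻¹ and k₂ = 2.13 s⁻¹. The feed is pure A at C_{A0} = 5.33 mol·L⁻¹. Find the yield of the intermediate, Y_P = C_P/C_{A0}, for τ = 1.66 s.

0.0413

The intermediate concentration in a first-order A→B→C sequence is C_P = k₁C_{A0}(e^(−k₁τ) − e^(−k₂τ))/(k₂−k₁).
e^(−k₁τ) = e^(−0.103×1.66) = e^(−0.1710) = 0.8428; e^(−k₂τ) = e^(−3.536) = 0.02914.
C_P = 0.103×5.33/(2.13−0.103) × (0.8428−0.02914) = 0.2708×0.8137 = 0.2204 mol·L⁻¹.
Y_P = C_P/C_{A0} = 0.2204/5.33 = 0.0413.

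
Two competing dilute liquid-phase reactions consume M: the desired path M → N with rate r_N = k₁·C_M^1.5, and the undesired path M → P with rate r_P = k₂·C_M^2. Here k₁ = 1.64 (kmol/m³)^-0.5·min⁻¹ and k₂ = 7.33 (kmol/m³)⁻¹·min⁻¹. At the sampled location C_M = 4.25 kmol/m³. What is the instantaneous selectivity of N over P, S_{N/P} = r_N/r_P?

0.109

S_{N/P} = r_N/r_P = (k₁·C_M^1.5)/(k₂·C_M^2) = (k₁/k₂)·C_M^-0.5.
= (1.64×4.250^1.5) / (7.33×4.250^2) = 14.37/132.4 = 0.109.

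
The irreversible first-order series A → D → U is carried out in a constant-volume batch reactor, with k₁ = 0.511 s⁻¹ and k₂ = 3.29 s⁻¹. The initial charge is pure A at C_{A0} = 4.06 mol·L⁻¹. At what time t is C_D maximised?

Setting dC_D/dt = 0 gives t_opt = ln(k₂/k₁)/(k₂−k₁).
= ln(3.29/0.511)/(3.29−0.511) = ln(6.438)/2.779 = 1.862/2.779 = 0.670 s.

0.670 s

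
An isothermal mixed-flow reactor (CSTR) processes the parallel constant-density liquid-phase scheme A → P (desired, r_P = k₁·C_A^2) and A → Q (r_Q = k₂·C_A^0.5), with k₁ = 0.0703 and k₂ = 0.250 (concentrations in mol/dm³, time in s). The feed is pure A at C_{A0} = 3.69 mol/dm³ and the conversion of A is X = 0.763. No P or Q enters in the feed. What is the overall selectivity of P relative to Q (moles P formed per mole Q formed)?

Exit C_A = C_{A0}(1−X) = 3.69×0.237 = 0.8745 mol/dm³.
A CSTR operates uniformly at the exit composition, giving r_P = 0.05377 and r_Q = 0.2338 (each k·C_A^n at C_A = 0.8745).
Overall selectivity = C_P/C_Q = r_Pτ/(r_Qτ) = r_P/r_Q = 0.230.

0.230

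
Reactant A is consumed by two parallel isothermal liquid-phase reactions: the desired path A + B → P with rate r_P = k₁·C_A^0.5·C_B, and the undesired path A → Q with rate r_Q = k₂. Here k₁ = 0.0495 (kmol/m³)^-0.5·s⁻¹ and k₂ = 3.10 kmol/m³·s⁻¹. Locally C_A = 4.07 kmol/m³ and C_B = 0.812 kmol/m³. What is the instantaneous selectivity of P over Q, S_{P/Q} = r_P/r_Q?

S_{P/Q} = r_P/r_Q = (k₁·C_A^0.5·C_B)/(k₂) = (k₁/k₂)·C_A^0.5·C_B.
= (0.0495×4.070^0.5×0.8120) / (3.10) = 0.08109/3.100 = 0.0262.
Since the desired path is higher order in A, keeping C_A high (PFR or concentrated feed) favours P.

0.0262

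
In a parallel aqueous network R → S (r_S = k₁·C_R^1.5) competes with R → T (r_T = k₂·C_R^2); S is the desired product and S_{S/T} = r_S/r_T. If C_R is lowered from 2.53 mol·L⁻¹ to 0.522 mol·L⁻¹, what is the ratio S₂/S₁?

S_{S/T} = (k₁/k₂)·C_R^-0.5, so S₂/S₁ = (C_{R,2}/C_{R,1})^-0.5.
= (0.522/2.53)^(-0.5) = (0.2063)^(-0.5) = 2.20.

2.20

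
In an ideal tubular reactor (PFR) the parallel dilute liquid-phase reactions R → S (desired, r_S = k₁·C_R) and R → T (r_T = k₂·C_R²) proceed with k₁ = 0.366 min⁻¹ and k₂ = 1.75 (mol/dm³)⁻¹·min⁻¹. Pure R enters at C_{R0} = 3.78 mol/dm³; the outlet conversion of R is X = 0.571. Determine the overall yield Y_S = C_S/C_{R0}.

0.0431

C_R = C_{R0}(1−X) = 1.622 mol/dm³.
Along a PFR/batch, dC_S/dC_R = −r_S/(r_S+r_T) = −k₁/(k₁+k₂·C_R).
Integrating from C_{R0} to C_R: C_S = (0.366/1.75)·ln[(0.366+1.75·3.78)/(0.366+1.75·1.62)] = 0.2091·ln(6.981/3.204) = 0.1629 mol/dm³.
Y_S = C_S/C_{R0} = 0.1629/3.78 = 0.0431.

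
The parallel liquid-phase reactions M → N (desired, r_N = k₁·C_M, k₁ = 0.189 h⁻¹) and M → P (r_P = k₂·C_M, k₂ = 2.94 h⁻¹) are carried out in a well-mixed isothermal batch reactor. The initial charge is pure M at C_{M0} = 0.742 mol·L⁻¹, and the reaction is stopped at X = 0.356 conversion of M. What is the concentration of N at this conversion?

C_M = C_{M0}(1−X) = 0.4778 mol·L⁻¹.
Both paths are first order in M, so the instantaneous fraction to N is constant: dC_N/d(−C_M) = k₁/(k₁+k₂) = 0.06040.
C_N = 0.06040·(C_{M0}−C_M) = 0.06040×0.2642 = 0.0160 mol·L⁻¹.

0.0160 mol·L⁻¹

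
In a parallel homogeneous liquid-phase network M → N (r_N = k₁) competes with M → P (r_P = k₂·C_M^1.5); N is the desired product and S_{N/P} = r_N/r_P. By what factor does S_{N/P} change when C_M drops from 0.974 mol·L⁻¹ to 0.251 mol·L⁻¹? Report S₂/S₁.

7.64

S_{N/P} = (k₁/k₂)·C_M^-1.5, so S₂/S₁ = (C_{M,2}/C_{M,1})^-1.5.
= (0.251/0.974)^(-1.5) = (0.2577)^(-1.5) = 7.64.
Selectivity toward N rises as C_M falls — low-concentration operation is favoured.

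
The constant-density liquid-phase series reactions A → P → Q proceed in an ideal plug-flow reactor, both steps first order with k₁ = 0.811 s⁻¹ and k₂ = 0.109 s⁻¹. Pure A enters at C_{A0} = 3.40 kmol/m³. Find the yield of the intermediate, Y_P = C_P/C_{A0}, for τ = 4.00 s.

For first-order series with pure A initially, C_P(τ) = k₁C_{A0}/(k₂−k₁)·(e^(−k₁τ) − e^(−k₂τ)).
e^(−k₁τ) = e^(−0.811×4.00) = e^(−3.244) = 0.03901; e^(−k₂τ) = e^(−0.4360) = 0.6466.
C_P = 0.811×3.40/(0.109−0.811) × (0.03901−0.6466) = (-3.928)×(-0.6076) = 2.387 kmol/m³.
Y_P = C_P/C_{A0} = 2.387/3.40 = 0.702.

0.702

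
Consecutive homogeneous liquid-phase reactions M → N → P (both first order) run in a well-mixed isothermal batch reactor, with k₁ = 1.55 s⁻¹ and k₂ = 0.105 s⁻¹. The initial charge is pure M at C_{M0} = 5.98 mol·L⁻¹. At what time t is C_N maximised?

Setting dC_N/dt = 0 gives t_opt = ln(k₂/k₁)/(k₂−k₁).
= ln(0.105/1.55)/(0.105−1.55) = ln(0.06774)/-1.445 = -2.692/-1.445 = 1.86 s.

1.86 s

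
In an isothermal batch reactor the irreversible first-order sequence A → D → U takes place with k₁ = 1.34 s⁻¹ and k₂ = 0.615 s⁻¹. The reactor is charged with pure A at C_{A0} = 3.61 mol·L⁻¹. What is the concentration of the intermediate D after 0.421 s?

The intermediate concentration in a first-order A→B→C sequence is C_D = k₁C_{A0}(e^(−k₁t) − e^(−k₂t))/(k₂−k₁).
e^(−k₁t) = e^(−1.34×0.421) = e^(−0.5641) = 0.5688; e^(−k₂t) = e^(−0.2589) = 0.7719.
C_D = 1.34×3.61/(0.615−1.34) × (0.5688−0.7719) = (-6.672)×(-0.2030) = 1.355 mol·L⁻¹.

1.35 mol·L⁻¹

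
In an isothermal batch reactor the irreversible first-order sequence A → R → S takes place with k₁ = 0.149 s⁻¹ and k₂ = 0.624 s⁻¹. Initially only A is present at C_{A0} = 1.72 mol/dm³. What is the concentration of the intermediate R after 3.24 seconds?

0.261 mol/dm³

The intermediate concentration in a first-order A→B→C sequence is C_R = k₁C_{A0}(e^(−k₁t) − e^(−k₂t))/(k₂−k₁).
e^(−k₁t) = e^(−0.149×3.24) = e^(−0.4828) = 0.6171; e^(−k₂t) = e^(−2.022) = 0.1324.
C_R = 0.149×1.72/(0.624−0.149) × (0.6171−0.1324) = 0.5395×0.4847 = 0.2615 mol/dm³.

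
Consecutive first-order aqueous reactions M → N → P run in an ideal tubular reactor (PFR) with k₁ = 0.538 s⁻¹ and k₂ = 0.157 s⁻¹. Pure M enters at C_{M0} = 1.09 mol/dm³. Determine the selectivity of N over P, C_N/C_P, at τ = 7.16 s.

Solving the coupled first-order balances gives C_N(τ) = [k₁/(k₂−k₁)]·C_{M0}·(e^(−k₁τ) − e^(−k₂τ)).
e^(−k₁τ) = e^(−0.538×7.16) = e^(−3.852) = 0.02124; e^(−k₂τ) = e^(−1.124) = 0.3249.
C_N = 0.538×1.09/(0.157−0.538) × (0.02124−0.3249) = (-1.539)×(-0.3037) = 0.4674 mol/dm³.
C_M = C_{M0}e^(−k₁τ) = 0.02315 mol/dm³, so C_P = C_{M0}−C_M−C_N = 0.5994 mol/dm³; C_N/C_P = 0.780.

0.780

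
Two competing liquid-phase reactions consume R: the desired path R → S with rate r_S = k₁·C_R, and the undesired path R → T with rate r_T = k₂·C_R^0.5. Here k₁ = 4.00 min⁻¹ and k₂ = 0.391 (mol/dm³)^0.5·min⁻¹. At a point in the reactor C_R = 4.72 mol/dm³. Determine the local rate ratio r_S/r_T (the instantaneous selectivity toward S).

22.2

S_{S/T} = r_S/r_T = (k₁·C_R)/(k₂·C_R^0.5) = (k₁/k₂)·C_R^0.5.
= (4.00×4.720) / (0.391×4.720^0.5) = 18.88/0.8495 = 22.2.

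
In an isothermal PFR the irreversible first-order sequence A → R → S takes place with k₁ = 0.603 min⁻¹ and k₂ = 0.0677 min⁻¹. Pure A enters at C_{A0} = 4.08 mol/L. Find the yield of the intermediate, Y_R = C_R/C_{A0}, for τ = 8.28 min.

Solving the coupled first-order balances gives C_R(τ) = [k₁/(k₂−k₁)]·C_{A0}·(e^(−k₁τ) − e^(−k₂τ)).
e^(−k₁τ) = e^(−0.603×8.28) = e^(−4.993) = 0.006786; e^(−k₂τ) = e^(−0.5606) = 0.5709.
C_R = 0.603×4.08/(0.0677−0.603) × (0.006786−0.5709) = (-4.596)×(-0.5641) = 2.593 mol/L.
Y_R = C_R/C_{A0} = 2.593/4.08 = 0.635.

0.635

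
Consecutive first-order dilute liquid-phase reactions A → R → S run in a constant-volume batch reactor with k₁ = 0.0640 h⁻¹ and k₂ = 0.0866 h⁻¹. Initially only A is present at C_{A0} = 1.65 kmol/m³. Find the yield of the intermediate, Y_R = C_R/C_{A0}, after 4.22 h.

0.197

For first-order series with pure A initially, C_R(t) = k₁C_{A0}/(k₂−k₁)·(e^(−k₁t) − e^(−k₂t)).
e^(−k₁t) = e^(−0.0640×4.22) = e^(−0.2701) = 0.7633; e^(−k₂t) = e^(−0.3655) = 0.6939.
C_R = 0.0640×1.65/(0.0866−0.0640) × (0.7633−0.6939) = 4.673×0.06944 = 0.3244 kmol/m³.
Y_R = C_R/C_{A0} = 0.3244/1.65 = 0.197.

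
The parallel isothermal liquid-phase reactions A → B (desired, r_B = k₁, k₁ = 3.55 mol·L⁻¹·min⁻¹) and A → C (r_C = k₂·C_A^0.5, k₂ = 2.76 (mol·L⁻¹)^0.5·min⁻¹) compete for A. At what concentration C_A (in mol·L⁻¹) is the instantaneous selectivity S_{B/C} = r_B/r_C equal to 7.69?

S_{B/C} = (k₁/k₂)·C_A^-0.5 ⇒ C_A = (S·k₂/k₁)^(-2).
= (7.69×2.76/3.55)^(-2) = (5.979)^(-2) = 0.0280 mol·L⁻¹.

0.0280 mol·L⁻¹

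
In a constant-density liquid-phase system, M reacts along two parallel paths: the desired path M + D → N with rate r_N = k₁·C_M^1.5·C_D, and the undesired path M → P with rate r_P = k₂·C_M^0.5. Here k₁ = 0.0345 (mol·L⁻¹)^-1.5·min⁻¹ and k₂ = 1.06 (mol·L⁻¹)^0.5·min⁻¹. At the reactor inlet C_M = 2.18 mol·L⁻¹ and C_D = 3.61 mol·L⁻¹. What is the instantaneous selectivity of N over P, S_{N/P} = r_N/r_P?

0.256

S_{N/P} = r_N/r_P = (k₁·C_M^1.5·C_D)/(k₂·C_M^0.5) = (k₁/k₂)·C_M·C_D.
= (0.0345×2.180^1.5×3.610) / (1.06×2.180^0.5) = 0.4009/1.565 = 0.256.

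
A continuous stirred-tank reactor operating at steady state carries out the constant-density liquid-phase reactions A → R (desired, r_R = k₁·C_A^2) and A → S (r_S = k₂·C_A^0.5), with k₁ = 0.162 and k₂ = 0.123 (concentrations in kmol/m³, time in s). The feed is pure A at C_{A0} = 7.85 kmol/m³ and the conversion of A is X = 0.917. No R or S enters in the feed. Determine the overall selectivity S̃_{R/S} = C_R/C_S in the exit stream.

Exit C_A = C_{A0}(1−X) = 7.85×0.0830 = 0.6515 kmol/m³.
A CSTR operates uniformly at the exit composition, giving r_R = 0.06877 and r_S = 0.09928 (each k·C_A^n at C_A = 0.6515).
Overall selectivity = C_R/C_S = r_Rτ/(r_Sτ) = r_R/r_S = 0.693.

0.693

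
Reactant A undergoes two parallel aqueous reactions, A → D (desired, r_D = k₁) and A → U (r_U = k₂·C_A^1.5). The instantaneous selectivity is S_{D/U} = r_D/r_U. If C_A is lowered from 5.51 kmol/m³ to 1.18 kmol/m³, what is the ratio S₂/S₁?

S_{D/U} = (k₁/k₂)·C_A^-1.5, so S₂/S₁ = (C_{A,2}/C_{A,1})^-1.5.
= (1.18/5.51)^(-1.5) = (0.2142)^(-1.5) = 10.1.

10.1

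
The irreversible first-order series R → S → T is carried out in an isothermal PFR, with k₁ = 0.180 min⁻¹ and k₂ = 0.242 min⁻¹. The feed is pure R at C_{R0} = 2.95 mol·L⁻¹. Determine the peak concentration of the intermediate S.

0.929 mol·L⁻¹

At the optimum, C_{S,max}/C_{R0} = (k₁/k₂)^[k₂/(k₂−k₁)].
= (0.180/0.242)^(0.242/(0.242−0.180)) = (0.7438)^(3.903) = 0.3150.
C_{S,max} = 0.3150×2.95 = 0.929 mol·L⁻¹.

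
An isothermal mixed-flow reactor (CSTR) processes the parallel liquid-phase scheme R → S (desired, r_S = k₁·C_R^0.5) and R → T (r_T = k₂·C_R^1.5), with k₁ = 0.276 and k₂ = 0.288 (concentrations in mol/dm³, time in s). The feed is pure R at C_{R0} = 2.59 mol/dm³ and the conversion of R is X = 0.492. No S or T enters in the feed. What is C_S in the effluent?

0.537 mol/dm³

Exit C_R = C_{R0}(1−X) = 2.59×0.508 = 1.316 mol/dm³.
Rates in a CSTR are evaluated at the outlet concentration: r_S = 0.276×1.316^0.5 = 0.3166, r_T = 0.288×1.316^1.5 = 0.4346.
Fraction of consumed R going to S: r_S/(r_S+r_T) = 0.4214.
C_S = 0.4214·C_{R0}·X = 0.4214×2.59×0.492 = 0.537 mol/dm³.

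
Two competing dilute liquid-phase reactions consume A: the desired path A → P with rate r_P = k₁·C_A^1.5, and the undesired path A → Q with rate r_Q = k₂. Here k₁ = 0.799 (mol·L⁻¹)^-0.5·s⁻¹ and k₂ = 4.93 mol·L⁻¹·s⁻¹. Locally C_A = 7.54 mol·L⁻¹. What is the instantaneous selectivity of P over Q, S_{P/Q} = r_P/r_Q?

S_{P/Q} = r_P/r_Q = (k₁·C_A^1.5)/(k₂) = (k₁/k₂)·C_A^1.5.
= (0.799×7.540^1.5) / (4.93) = 16.54/4.930 = 3.36.
Since the desired path is higher order in A, keeping C_A high (PFR or concentrated feed) favours P.

3.36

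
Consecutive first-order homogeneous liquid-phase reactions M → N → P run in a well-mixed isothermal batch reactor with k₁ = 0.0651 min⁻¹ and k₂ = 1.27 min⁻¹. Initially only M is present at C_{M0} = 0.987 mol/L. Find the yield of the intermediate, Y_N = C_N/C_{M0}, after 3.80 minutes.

Solving the coupled first-order balances gives C_N(t) = [k₁/(k₂−k₁)]·C_{M0}·(e^(−k₁t) − e^(−k₂t)).
e^(−k₁t) = e^(−0.0651×3.80) = e^(−0.2474) = 0.7808; e^(−k₂t) = e^(−4.826) = 0.008019.
C_N = 0.0651×0.987/(1.27−0.0651) × (0.7808−0.008019) = 0.05333×0.7728 = 0.04121 mol/L.
Y_N = C_N/C_{M0} = 0.04121/0.987 = 0.0418.

0.0418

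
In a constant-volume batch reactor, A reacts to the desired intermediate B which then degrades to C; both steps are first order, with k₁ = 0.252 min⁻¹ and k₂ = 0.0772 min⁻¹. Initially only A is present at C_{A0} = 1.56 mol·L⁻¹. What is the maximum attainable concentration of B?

0.925 mol·L⁻¹

At the optimum, C_{B,max}/C_{A0} = (k₁/k₂)^[k₂/(k₂−k₁)].
= (0.252/0.0772)^(0.0772/(0.0772−0.252)) = (3.264)^(-0.4416) = 0.5930.
C_{B,max} = 0.5930×1.56 = 0.925 mol·L⁻¹.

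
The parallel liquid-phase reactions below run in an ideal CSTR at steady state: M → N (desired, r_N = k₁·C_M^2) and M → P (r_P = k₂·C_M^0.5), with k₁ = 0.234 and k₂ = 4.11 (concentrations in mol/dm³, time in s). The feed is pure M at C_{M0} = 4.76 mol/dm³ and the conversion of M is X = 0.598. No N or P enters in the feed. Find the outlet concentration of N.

Exit C_M = C_{M0}(1−X) = 4.76×0.402 = 1.914 mol/dm³.
A CSTR operates uniformly at the exit composition, giving r_N = 0.8568 and r_P = 5.685 (each k·C_M^n at C_M = 1.914).
Fraction of consumed M going to N: r_N/(r_N+r_P) = 0.1310.
C_N = 0.1310·C_{M0}·X = 0.1310×4.76×0.598 = 0.373 mol/dm³.

0.373 mol/dm³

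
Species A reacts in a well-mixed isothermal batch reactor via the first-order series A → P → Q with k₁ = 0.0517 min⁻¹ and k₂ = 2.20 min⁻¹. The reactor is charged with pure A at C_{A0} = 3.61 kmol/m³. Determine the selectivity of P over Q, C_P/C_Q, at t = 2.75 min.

Solving the coupled first-order balances gives C_P(t) = [k₁/(k₂−k₁)]·C_{A0}·(e^(−k₁t) − e^(−k₂t)).
e^(−k₁t) = e^(−0.0517×2.75) = e^(−0.1422) = 0.8675; e^(−k₂t) = e^(−6.050) = 0.002358.
C_P = 0.0517×3.61/(2.20−0.0517) × (0.8675−0.002358) = 0.08688×0.8651 = 0.07516 kmol/m³.
C_A = C_{A0}e^(−k₁t) = 3.132 kmol/m³, so C_Q = C_{A0}−C_A−C_P = 0.4033 kmol/m³; C_P/C_Q = 0.186.

0.186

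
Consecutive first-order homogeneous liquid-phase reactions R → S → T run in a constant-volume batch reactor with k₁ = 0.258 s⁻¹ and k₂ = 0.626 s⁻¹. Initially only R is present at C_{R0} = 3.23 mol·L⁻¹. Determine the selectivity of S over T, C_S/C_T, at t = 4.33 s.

0.373

Solving the coupled first-order balances gives C_S(t) = [k₁/(k₂−k₁)]·C_{R0}·(e^(−k₁t) − e^(−k₂t)).
e^(−k₁t) = e^(−0.258×4.33) = e^(−1.117) = 0.3272; e^(−k₂t) = e^(−2.711) = 0.06650.
C_S = 0.258×3.23/(0.626−0.258) × (0.3272−0.06650) = 2.265×0.2607 = 0.5904 mol·L⁻¹.
C_R = C_{R0}e^(−k₁t) = 1.057 mol·L⁻¹, so C_T = C_{R0}−C_R−C_S = 1.583 mol·L⁻¹; C_S/C_T = 0.373.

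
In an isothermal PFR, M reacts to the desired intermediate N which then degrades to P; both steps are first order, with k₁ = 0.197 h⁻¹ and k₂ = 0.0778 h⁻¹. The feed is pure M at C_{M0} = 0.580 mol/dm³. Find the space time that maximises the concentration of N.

The intermediate peaks when r₁ = r₂, i.e. k₁e^(−k₁τ) = k₂e^(−k₂τ), giving τ_opt = ln(k₂/k₁)/(k₂−k₁).
= ln(0.0778/0.197)/(0.0778−0.197) = ln(0.3949)/-0.1192 = -0.9291/-0.1192 = 7.79 h.

7.79 h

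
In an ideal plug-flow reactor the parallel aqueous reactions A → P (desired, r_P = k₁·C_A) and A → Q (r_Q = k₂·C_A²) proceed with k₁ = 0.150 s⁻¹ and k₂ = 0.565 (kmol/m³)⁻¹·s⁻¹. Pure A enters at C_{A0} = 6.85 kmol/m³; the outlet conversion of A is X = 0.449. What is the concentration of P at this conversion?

0.150 kmol/m³

C_A = C_{A0}(1−X) = 3.774 kmol/m³.
Along a PFR/batch, dC_P/dC_A = −r_P/(r_P+r_Q) = −k₁/(k₁+k₂·C_A).
Integrating from C_{A0} to C_A: C_P = (0.150/0.565)·ln[(0.150+0.565·6.85)/(0.150+0.565·3.77)] = 0.2655·ln(4.020/2.283) = 0.1503 kmol/m³.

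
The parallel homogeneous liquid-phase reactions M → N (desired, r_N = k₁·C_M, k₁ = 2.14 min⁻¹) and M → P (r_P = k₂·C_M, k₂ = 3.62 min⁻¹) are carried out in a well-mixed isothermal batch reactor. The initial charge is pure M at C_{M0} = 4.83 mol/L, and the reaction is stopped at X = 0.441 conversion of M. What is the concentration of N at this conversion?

C_M = C_{M0}(1−X) = 2.700 mol/L.
Both paths are first order in M, so the instantaneous fraction to N is constant: dC_N/d(−C_M) = k₁/(k₁+k₂) = 0.3715.
C_N = 0.3715·(C_{M0}−C_M) = 0.3715×2.130 = 0.791 mol/L.

0.791 mol/L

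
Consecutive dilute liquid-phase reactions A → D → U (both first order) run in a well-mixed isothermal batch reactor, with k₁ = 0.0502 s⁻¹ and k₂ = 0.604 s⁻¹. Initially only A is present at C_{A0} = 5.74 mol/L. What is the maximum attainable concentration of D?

0.381 mol/L

For a first-order series the maximum intermediate yield is C_{D,max}/C_{A0} = (k₁/k₂)^[k₂/(k₂−k₁)].
= (0.0502/0.604)^(0.604/(0.604−0.0502)) = (0.08311)^(1.091) = 0.06633.
C_{D,max} = 0.06633×5.74 = 0.381 mol/L.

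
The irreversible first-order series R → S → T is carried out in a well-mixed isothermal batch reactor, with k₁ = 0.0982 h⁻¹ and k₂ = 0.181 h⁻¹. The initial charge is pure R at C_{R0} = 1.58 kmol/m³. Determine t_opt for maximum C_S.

7.39 h

Setting dC_S/dt = 0 gives t_opt = ln(k₂/k₁)/(k₂−k₁).
= ln(0.181/0.0982)/(0.181−0.0982) = ln(1.843)/0.08280 = 0.6115/0.08280 = 7.39 h.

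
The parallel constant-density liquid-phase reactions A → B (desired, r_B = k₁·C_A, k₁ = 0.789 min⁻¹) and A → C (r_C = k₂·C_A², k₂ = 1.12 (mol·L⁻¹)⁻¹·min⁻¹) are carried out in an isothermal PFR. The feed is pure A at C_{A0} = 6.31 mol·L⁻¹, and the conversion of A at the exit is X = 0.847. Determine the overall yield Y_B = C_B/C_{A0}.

0.160

C_A = C_{A0}(1−X) = 0.9654 mol·L⁻¹.
Along a PFR/batch, dC_B/dC_A = −r_B/(r_B+r_C) = −k₁/(k₁+k₂·C_A).
Integrating from C_{A0} to C_A: C_B = (0.789/1.12)·ln[(0.789+1.12·6.31)/(0.789+1.12·0.965)] = 0.7045·ln(7.856/1.870) = 1.011 mol·L⁻¹.
Y_B = C_B/C_{A0} = 1.011/6.31 = 0.160.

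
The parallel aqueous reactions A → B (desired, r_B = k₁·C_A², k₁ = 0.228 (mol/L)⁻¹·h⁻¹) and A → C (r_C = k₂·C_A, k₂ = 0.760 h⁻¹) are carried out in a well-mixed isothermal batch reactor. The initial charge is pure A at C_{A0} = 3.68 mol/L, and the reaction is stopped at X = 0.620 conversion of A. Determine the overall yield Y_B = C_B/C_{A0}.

0.264

C_A = C_{A0}(1−X) = 1.398 mol/L.
Along a PFR/batch, dC_C/dC_A = −r_C/(r_B+r_C) = −k₂/(k₂+k₁·C_A).
Integrating from C_{A0} to C_A: C_C = (0.760/0.228)·ln[(0.760+0.228·3.68)/(0.760+0.228·1.40)] = 3.333·ln(1.599/1.079) = 1.312 mol/L.
Then C_B = (C_{A0}−C_A) − C_C = 2.282 − 1.312 = 0.9699 mol/L.
Y_B = C_B/C_{A0} = 0.9699/3.68 = 0.264.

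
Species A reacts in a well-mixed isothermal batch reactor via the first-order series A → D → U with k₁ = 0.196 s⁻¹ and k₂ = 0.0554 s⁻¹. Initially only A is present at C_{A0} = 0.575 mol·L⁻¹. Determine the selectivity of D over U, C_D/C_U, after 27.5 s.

For first-order series with pure A initially, C_D(t) = k₁C_{A0}/(k₂−k₁)·(e^(−k₁t) − e^(−k₂t)).
e^(−k₁t) = e^(−0.196×27.5) = e^(−5.390) = 0.004562; e^(−k₂t) = e^(−1.523) = 0.2179.
C_D = 0.196×0.575/(0.0554−0.196) × (0.004562−0.2179) = (-0.8016)×(-0.2134) = 0.1710 mol·L⁻¹.
C_A = C_{A0}e^(−k₁t) = 0.002623 mol·L⁻¹, so C_U = C_{A0}−C_A−C_D = 0.4013 mol·L⁻¹; C_D/C_U = 0.426.

0.426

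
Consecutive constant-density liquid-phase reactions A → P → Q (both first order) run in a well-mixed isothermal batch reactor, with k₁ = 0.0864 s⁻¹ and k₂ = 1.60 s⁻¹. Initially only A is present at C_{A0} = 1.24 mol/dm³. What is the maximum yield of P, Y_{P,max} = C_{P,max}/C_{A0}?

0.0457

Evaluating C_P at t_opt = ln(k₂/k₁)/(k₂−k₁) gives C_{P,max}/C_{A0} = (k₁/k₂)^[k₂/(k₂−k₁)].
= (0.0864/1.60)^(1.60/(1.60−0.0864)) = (0.05400)^(1.057) = 0.04571.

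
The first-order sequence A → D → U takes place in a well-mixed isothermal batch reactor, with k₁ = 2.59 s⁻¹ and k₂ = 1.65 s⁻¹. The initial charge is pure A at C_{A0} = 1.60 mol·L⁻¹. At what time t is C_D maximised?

0.480 s

For first-order series the maximum of C_D occurs at t_opt = ln(k₂/k₁)/(k₂−k₁).
= ln(1.65/2.59)/(1.65−2.59) = ln(0.6371)/-0.9400 = -0.4509/-0.9400 = 0.480 s.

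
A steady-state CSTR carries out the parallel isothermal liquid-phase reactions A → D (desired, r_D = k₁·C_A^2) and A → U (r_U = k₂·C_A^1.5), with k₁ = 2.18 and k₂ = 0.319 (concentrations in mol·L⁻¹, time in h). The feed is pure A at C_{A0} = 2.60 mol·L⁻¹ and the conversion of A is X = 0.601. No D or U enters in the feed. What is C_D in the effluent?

1.37 mol·L⁻¹

Exit C_A = C_{A0}(1−X) = 2.60×0.399 = 1.037 mol·L⁻¹.
A CSTR operates uniformly at the exit composition, giving r_D = 2.346 and r_U = 0.3371 (each k·C_A^n at C_A = 1.037).
Fraction of consumed A going to D: r_D/(r_D+r_U) = 0.8744.
C_D = 0.8744·C_{A0}·X = 0.8744×2.60×0.601 = 1.37 mol·L⁻¹.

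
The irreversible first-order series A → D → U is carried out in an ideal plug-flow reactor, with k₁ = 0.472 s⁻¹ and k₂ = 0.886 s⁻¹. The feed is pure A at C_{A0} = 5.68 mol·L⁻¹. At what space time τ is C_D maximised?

The intermediate peaks when r₁ = r₂, i.e. k₁e^(−k₁τ) = k₂e^(−k₂τ), giving τ_opt = ln(k₂/k₁)/(k₂−k₁).
= ln(0.886/0.472)/(0.886−0.472) = ln(1.877)/0.4140 = 0.6297/0.4140 = 1.52 s.

1.52 s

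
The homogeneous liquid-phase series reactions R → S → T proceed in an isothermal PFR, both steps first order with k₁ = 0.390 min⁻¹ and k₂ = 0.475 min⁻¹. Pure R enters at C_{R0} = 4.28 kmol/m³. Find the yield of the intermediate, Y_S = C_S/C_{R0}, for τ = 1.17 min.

For first-order series with pure R initially, C_S(τ) = k₁C_{R0}/(k₂−k₁)·(e^(−k₁τ) − e^(−k₂τ)).
e^(−k₁τ) = e^(−0.390×1.17) = e^(−0.4563) = 0.6336; e^(−k₂τ) = e^(−0.5557) = 0.5736.
C_S = 0.390×4.28/(0.475−0.390) × (0.6336−0.5736) = 19.64×0.05998 = 1.178 kmol/m³.
Y_S = C_S/C_{R0} = 1.178/4.28 = 0.275.

0.275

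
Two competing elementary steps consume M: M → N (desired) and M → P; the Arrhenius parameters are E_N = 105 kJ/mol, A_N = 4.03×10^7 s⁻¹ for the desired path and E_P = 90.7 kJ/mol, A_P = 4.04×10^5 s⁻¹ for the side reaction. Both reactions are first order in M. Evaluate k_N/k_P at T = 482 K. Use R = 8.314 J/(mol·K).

k_N/k_P = (A_N/A_P)·exp[−(E_N−E_P)/(RT)] = (A_N/A_P)·exp[(E_P−E_N)/(RT)].
(E_P−E_N)/(RT) = (90.7−105)×10³/(8.314×482) = -14300/4007 = -3.568.
k_N/k_P = (4.03×10^7/4.04×10^5)·exp(-3.568) = 99.75 × 0.02820 = 2.81.
Since E_N > E_P, raising the temperature improves selectivity toward N.

2.81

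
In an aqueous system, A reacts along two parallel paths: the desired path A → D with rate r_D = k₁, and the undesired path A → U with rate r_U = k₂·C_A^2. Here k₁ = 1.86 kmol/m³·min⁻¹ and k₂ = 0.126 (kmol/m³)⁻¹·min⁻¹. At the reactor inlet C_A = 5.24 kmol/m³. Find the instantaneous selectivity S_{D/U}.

S_{D/U} = r_D/r_U = (k₁)/(k₂·C_A^2) = (k₁/k₂)·C_A^-2.
= (1.86) / (0.126×5.240^2) = 1.860/3.460 = 0.538.
The undesired path is higher order in A, so low C_A (CSTR or dilute feed) favours D.

0.538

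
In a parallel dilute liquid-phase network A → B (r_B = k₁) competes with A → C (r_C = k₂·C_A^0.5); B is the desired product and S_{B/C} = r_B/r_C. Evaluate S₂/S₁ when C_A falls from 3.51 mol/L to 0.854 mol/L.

S_{B/C} = (k₁/k₂)·C_A^-0.5, so S₂/S₁ = (C_{A,2}/C_{A,1})^-0.5.
= (0.854/3.51)^(-0.5) = (0.2433)^(-0.5) = 2.03.
Selectivity toward B rises as C_A falls — low-concentration operation is favoured.

2.03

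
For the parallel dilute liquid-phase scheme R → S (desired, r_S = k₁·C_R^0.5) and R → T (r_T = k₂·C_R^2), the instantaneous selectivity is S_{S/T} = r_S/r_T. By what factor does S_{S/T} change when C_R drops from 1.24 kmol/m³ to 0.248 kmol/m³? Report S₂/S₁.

11.2

S_{S/T} = (k₁/k₂)·C_R^-1.5, so S₂/S₁ = (C_{R,2}/C_{R,1})^-1.5.
= (0.248/1.24)^(-1.5) = (0.2000)^(-1.5) = 11.2.
Selectivity toward S rises as C_R falls — low-concentration operation is favoured.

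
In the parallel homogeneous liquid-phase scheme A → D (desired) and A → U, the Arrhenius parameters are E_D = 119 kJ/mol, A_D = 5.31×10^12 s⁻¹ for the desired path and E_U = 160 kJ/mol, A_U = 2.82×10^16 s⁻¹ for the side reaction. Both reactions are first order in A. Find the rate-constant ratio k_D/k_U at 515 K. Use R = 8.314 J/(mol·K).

2.71

With equal orders, S_{D/U} = k_D/k_U = (A_D/A_U)·exp[(E_U−E_D)/(RT)].
(E_U−E_D)/(RT) = (160−119)×10³/(8.314×515) = 41000/4282 = 9.576.
k_D/k_U = (5.31×10^12/2.82×10^16)·exp(9.576) = 1.883×10^-4 × 14409 = 2.71.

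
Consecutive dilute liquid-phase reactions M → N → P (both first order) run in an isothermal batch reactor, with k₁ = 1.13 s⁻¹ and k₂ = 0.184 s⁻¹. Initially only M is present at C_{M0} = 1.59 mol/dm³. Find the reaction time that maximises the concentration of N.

1.92 s

For first-order series the maximum of C_N occurs at t_opt = ln(k₂/k₁)/(k₂−k₁).
= ln(0.184/1.13)/(0.184−1.13) = ln(0.1628)/-0.9460 = -1.815/-0.9460 = 1.92 s.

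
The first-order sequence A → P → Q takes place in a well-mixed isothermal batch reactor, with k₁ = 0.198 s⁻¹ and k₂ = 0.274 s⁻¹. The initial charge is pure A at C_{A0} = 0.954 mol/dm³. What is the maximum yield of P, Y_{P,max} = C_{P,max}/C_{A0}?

0.310

Evaluating C_P at t_opt = ln(k₂/k₁)/(k₂−k₁) gives C_{P,max}/C_{A0} = (k₁/k₂)^[k₂/(k₂−k₁)].
= (0.198/0.274)^(0.274/(0.274−0.198)) = (0.7226)^(3.605) = 0.3100.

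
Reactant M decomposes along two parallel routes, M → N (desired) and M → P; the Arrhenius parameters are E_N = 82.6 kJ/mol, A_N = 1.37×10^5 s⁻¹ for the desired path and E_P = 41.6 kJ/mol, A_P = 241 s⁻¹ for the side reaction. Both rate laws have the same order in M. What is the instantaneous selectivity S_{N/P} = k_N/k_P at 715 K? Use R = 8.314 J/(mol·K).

0.575

k_N/k_P = (A_N/A_P)·exp[−(E_N−E_P)/(RT)] = (A_N/A_P)·exp[(E_P−E_N)/(RT)].
(E_P−E_N)/(RT) = (41.6−82.6)×10³/(8.314×715) = -41000/5945 = -6.897.
k_N/k_P = (1.37×10^5/241)·exp(-6.897) = 568.5 × 0.001011 = 0.575.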